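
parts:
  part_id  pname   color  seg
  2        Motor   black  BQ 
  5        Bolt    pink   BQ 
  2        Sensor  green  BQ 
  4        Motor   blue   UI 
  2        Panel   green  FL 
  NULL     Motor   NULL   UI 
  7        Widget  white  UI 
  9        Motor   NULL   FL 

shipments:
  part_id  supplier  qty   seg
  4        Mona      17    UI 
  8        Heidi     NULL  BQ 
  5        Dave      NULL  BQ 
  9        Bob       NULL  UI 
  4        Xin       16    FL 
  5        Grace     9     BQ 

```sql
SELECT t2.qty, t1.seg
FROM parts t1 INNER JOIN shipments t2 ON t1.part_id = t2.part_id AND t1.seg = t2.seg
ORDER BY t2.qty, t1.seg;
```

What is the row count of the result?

3

INNER JOIN keeps only pairs where the ON condition holds.
Matching on t1.part_id = t2.part_id AND t1.seg = t2.seg. A NULL in a compared column never satisfies the condition.
Matched pairs: 3.
Total: 3 rows.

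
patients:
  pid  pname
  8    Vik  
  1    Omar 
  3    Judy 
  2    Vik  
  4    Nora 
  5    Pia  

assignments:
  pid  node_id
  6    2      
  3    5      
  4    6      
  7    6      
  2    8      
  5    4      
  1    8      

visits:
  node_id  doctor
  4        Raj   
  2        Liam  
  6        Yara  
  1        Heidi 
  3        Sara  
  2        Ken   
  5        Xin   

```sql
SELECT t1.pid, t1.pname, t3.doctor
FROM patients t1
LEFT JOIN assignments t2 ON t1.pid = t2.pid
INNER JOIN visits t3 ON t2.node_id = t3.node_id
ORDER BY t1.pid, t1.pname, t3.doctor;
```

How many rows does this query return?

3

Joins associate left-to-right: patients LEFT JOIN assignments on pid gives 6 intermediate row(s).
Then INNER JOIN `visits t3` on node_id: keep only rows whose t2.node_id appears in t3.
Result: 3 row(s).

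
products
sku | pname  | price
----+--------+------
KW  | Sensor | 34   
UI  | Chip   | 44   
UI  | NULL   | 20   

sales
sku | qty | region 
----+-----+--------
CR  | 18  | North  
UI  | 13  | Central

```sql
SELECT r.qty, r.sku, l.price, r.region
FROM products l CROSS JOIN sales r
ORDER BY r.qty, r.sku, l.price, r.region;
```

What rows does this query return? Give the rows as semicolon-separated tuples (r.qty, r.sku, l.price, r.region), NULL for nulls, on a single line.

(13, UI, 20, Central); (13, UI, 34, Central); (13, UI, 44, Central); (18, CR, 20, North); (18, CR, 34, North); (18, CR, 44, North)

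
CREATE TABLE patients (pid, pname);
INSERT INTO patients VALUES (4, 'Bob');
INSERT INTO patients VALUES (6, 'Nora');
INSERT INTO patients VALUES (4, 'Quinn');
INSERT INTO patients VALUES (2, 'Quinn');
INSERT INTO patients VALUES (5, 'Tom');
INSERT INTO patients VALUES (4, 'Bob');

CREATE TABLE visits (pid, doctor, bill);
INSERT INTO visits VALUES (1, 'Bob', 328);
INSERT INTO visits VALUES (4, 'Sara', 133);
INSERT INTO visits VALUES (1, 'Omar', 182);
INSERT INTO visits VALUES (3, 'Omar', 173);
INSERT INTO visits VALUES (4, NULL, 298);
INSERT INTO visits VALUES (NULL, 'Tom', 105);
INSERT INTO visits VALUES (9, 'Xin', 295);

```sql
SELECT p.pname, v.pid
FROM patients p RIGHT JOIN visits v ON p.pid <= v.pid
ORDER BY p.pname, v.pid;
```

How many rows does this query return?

RIGHT JOIN keeps every row from `visits`; unmatched rows get NULL for `patients`'s columns.
Matching on p.pid <= v.pid. A NULL in a compared column never satisfies the condition.
Matched pairs: 15; unmatched v rows kept: 3.
Total: 15 matched + 3 padded = 18 rows.

18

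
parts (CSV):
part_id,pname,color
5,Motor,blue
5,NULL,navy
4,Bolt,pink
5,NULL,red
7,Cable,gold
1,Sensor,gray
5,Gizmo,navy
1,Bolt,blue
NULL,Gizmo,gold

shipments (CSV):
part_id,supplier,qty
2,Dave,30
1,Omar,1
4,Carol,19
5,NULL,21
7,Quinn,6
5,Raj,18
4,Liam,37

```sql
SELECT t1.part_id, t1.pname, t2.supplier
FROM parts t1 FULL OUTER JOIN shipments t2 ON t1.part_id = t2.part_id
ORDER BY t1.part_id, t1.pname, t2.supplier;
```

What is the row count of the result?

FULL OUTER JOIN keeps every row from both sides; unmatched rows get NULL for the other side's columns.
Matching on t1.part_id = t2.part_id. A NULL in a compared column never satisfies the condition.
Matched pairs: 13; unmatched t1 rows kept: 1; unmatched t2 rows kept: 1.
Total: 13 matched + 2 padded = 15 rows.

15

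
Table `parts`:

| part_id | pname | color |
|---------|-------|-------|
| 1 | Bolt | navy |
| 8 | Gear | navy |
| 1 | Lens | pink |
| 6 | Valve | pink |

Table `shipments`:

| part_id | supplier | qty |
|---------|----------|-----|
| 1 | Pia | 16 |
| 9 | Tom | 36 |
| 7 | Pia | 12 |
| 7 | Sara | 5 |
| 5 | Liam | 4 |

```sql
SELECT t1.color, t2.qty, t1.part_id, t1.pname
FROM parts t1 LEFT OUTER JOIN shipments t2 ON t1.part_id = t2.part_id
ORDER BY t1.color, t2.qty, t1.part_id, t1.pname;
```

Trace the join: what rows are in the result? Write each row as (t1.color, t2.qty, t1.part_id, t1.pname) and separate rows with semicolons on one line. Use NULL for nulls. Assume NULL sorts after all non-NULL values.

(navy, 16, 1, Bolt); (navy, NULL, 8, Gear); (pink, 16, 1, Lens); (pink, NULL, 6, Valve)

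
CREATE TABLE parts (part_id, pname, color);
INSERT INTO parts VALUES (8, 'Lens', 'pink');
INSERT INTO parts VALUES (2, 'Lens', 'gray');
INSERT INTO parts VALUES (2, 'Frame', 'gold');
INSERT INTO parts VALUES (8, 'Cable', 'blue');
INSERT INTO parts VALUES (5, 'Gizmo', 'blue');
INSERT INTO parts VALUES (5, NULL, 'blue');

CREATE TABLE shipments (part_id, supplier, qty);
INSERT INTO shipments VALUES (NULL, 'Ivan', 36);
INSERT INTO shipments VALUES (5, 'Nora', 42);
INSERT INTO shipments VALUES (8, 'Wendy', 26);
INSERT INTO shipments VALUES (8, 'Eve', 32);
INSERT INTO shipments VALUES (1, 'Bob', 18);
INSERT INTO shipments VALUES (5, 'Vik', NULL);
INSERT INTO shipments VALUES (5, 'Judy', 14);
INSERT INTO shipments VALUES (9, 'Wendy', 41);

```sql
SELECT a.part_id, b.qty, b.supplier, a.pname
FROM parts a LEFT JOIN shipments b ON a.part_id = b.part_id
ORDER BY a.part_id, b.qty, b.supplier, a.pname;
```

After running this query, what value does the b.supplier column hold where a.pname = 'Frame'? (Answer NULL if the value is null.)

NULL

LEFT JOIN keeps every row from `parts`; unmatched rows get NULL for `shipments`'s columns.
Matching on a.part_id = b.part_id. A NULL in a compared column never satisfies the condition.
Matched pairs: 10; unmatched a rows kept: 2.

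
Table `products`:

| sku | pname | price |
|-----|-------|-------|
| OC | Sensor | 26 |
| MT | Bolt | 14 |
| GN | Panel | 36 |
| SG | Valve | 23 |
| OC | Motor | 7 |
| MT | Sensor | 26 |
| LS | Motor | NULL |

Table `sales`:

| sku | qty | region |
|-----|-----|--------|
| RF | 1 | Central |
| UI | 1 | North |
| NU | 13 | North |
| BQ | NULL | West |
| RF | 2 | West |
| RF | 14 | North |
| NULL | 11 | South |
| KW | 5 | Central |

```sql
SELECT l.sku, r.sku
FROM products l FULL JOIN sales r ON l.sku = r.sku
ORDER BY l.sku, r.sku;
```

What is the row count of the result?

FULL OUTER JOIN keeps every row from both sides; unmatched rows get NULL for the other side's columns.
Matching on l.sku = r.sku. A NULL in a compared column never satisfies the condition.
Matched pairs: 0; unmatched l rows kept: 7; unmatched r rows kept: 8.
Total: 0 matched + 15 padded = 15 rows.

15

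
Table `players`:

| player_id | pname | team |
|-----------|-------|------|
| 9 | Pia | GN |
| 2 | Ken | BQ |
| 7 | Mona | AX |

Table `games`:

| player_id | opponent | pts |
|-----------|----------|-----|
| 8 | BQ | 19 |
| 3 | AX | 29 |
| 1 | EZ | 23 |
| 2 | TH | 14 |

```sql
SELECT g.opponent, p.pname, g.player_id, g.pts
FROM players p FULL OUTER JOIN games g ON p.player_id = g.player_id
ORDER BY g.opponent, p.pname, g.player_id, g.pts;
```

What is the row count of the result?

6

FULL OUTER JOIN keeps every row from both sides; unmatched rows get NULL for the other side's columns.
Matching on p.player_id = g.player_id.
- p[0] player_id=9 → no match; kept with NULLs on the g side.
- p[1] player_id=2 → 1 match(es) in g → 1 row(s).
- p[2] player_id=7 → no match; kept with NULLs on the g side.
- 3 row(s) from g found no p partner → padded with NULL.
Total: 1 matched + 5 padded = 6 rows.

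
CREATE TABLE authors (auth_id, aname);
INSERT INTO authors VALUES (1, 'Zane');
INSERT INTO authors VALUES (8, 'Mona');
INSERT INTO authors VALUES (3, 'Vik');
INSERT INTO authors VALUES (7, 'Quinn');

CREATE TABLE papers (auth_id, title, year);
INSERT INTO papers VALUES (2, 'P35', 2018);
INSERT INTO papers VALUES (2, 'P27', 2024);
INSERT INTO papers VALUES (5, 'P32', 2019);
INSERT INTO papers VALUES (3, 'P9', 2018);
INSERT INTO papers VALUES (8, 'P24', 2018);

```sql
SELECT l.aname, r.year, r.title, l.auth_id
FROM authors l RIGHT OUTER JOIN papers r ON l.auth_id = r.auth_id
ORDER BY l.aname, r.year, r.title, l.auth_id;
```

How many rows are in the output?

5

RIGHT JOIN keeps every row from `papers`; unmatched rows get NULL for `authors`'s columns.
Matching on l.auth_id = r.auth_id.
Matched pairs: 2; unmatched r rows kept: 3.
Total: 2 matched + 3 padded = 5 rows.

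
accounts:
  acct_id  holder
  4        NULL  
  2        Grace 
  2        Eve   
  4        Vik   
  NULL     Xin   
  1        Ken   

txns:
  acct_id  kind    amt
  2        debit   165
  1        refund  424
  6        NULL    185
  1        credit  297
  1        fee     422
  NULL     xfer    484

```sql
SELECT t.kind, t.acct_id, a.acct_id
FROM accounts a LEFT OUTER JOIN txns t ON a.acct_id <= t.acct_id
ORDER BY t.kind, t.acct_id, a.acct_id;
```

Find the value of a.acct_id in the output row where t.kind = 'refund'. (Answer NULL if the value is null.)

1

LEFT JOIN keeps every row from `accounts`; unmatched rows get NULL for `txns`'s columns.
Matching on a.acct_id <= t.acct_id. A NULL in a compared column never satisfies the condition.
Matched pairs: 11; unmatched a rows kept: 1.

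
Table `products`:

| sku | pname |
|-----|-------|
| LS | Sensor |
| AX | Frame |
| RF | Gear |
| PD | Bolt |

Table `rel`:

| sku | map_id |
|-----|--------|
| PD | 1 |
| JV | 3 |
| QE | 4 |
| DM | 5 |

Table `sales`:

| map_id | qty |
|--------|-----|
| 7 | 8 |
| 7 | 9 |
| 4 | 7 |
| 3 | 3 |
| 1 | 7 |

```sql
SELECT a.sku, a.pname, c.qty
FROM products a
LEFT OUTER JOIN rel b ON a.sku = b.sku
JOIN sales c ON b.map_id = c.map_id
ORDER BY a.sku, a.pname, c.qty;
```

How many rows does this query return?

Evaluate left to right. First `products a LEFT JOIN rel b` on sku: 4 row(s).
Then INNER JOIN `sales c` on map_id: keep only rows whose b.map_id appears in c.
Result: 1 row(s).

1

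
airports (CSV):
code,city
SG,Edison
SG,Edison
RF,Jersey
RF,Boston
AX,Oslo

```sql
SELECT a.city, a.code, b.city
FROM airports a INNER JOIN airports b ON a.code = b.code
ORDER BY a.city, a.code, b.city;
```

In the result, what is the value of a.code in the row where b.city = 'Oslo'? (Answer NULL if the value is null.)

INNER JOIN keeps only pairs where the ON condition holds.
Matching on a.code = b.code.
Matched pairs: 9.

AX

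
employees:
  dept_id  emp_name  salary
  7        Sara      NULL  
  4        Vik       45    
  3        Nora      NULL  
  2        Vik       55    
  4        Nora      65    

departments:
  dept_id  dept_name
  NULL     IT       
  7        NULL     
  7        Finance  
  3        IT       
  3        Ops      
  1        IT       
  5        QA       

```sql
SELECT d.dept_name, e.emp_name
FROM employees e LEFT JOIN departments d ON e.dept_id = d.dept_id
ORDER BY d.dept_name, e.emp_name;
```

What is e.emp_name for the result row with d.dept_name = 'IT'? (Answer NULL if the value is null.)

Nora

LEFT JOIN keeps every row from `employees`; unmatched rows get NULL for `departments`'s columns.
Matching on e.dept_id = d.dept_id. A NULL in a compared column never satisfies the condition.
- e row (dept_id=7): matches 2 d row(s) → 2 output row(s).
- e row (dept_id=4): no match → kept, d columns NULL.
- e row (dept_id=3): matches 2 d row(s) → 2 output row(s).
- e row (dept_id=2): no match → kept, d columns NULL.
- e row (dept_id=4): no match → kept, d columns NULL.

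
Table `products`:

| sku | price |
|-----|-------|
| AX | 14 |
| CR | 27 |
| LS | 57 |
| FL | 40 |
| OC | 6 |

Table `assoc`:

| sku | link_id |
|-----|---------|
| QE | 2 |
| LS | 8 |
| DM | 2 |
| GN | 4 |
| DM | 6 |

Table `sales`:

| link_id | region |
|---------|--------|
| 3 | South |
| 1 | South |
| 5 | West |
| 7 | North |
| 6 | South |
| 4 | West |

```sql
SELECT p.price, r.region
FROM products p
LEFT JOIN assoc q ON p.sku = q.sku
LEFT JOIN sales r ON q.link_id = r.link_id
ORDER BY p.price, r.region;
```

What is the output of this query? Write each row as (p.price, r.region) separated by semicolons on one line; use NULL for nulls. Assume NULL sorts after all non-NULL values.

(6, NULL); (14, NULL); (27, NULL); (40, NULL); (57, NULL)

Joins associate left-to-right: products LEFT JOIN assoc on sku gives 5 intermediate row(s).
Then LEFT JOIN `sales r` on link_id: each of those 5 rows is kept; rows whose q.link_id has no match in r get NULL for r's columns.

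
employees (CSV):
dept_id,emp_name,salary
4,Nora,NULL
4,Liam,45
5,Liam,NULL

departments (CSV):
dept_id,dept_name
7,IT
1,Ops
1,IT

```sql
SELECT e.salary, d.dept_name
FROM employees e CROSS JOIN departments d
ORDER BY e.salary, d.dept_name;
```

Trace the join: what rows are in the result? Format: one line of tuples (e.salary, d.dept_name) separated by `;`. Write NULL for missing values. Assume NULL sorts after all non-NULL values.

(45, IT); (45, IT); (45, Ops); (NULL, IT); (NULL, IT); (NULL, IT); (NULL, IT); (NULL, Ops); (NULL, Ops)

CROSS JOIN pairs every row of `employees` with every row of `departments`: 3 × 3 = 9 rows.
After projecting and ordering:
e.salary | d.dept_name
45 | IT
45 | IT
45 | Ops
NULL | IT
NULL | IT
NULL | IT
NULL | IT
NULL | Ops
NULL | Ops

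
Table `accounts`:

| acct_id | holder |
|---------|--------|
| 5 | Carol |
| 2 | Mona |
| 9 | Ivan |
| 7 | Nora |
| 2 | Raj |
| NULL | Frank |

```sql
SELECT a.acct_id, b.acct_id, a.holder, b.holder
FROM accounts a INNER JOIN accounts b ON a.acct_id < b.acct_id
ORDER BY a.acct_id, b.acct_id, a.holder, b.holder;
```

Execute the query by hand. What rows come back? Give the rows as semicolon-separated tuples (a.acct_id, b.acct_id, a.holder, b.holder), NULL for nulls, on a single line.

INNER JOIN keeps only pairs where the ON condition holds.
Matching on a.acct_id < b.acct_id. A NULL in a compared column never satisfies the condition.
- a[0] acct_id=5 → 2 match(es) in b → 2 row(s).
- a[1] acct_id=2 → 3 match(es) in b → 3 row(s).
- a[2] acct_id=9 → no match; dropped.
- a[3] acct_id=7 → 1 match(es) in b → 1 row(s).
- a[4] acct_id=2 → 3 match(es) in b → 3 row(s).
- a[5] acct_id=NULL → no match; dropped.
After projecting and ordering:
a.acct_id | b.acct_id | a.holder | b.holder
2 | 5 | Mona | Carol
2 | 5 | Raj | Carol
2 | 7 | Mona | Nora
2 | 7 | Raj | Nora
2 | 9 | Mona | Ivan
2 | 9 | Raj | Ivan
5 | 7 | Carol | Nora
5 | 9 | Carol | Ivan
7 | 9 | Nora | Ivan

(2, 5, Mona, Carol); (2, 5, Raj, Carol); (2, 7, Mona, Nora); (2, 7, Raj, Nora); (2, 9, Mona, Ivan); (2, 9, Raj, Ivan); (5, 7, Carol, Nora); (5, 9, Carol, Ivan); (7, 9, Nora, Ivan)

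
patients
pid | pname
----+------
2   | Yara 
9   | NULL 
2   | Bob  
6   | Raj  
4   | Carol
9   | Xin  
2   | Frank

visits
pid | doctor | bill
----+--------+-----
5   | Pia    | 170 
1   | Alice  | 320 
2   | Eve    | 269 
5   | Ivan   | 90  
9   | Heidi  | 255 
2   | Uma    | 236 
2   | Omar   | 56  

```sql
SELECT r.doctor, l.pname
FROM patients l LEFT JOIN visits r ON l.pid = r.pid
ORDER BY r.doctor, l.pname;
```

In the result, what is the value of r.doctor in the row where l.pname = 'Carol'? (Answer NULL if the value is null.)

NULL

LEFT JOIN keeps every row from `patients`; unmatched rows get NULL for `visits`'s columns.
Matching on l.pid = r.pid.
- l[0] pid=2 → 3 match(es) in r → 3 row(s).
- l[1] pid=9 → 1 match(es) in r → 1 row(s).
- l[2] pid=2 → 3 match(es) in r → 3 row(s).
- l[3] pid=6 → no match; kept with NULLs on the r side.
- l[4] pid=4 → no match; kept with NULLs on the r side.
- l[5] pid=9 → 1 match(es) in r → 1 row(s).
- l[6] pid=2 → 3 match(es) in r → 3 row(s).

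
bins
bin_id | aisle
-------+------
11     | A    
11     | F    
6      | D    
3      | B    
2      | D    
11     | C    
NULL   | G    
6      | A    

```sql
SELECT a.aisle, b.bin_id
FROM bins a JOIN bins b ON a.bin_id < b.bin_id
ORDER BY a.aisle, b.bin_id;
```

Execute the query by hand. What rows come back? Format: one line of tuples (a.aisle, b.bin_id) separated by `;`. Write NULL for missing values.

(A, 11); (A, 11); (A, 11); (B, 6); (B, 6); (B, 11); (B, 11); (B, 11); (D, 3); (D, 6); (D, 6); (D, 11); (D, 11); (D, 11); (D, 11); (D, 11); (D, 11)

INNER JOIN keeps only pairs where the ON condition holds.
Matching on a.bin_id < b.bin_id. A NULL in a compared column never satisfies the condition.
- a[0] bin_id=11 → no match; dropped.
- a[1] bin_id=11 → no match; dropped.
- a[2] bin_id=6 → 3 match(es) in b → 3 row(s).
- a[3] bin_id=3 → 5 match(es) in b → 5 row(s).
- a[4] bin_id=2 → 6 match(es) in b → 6 row(s).
- a[5] bin_id=11 → no match; dropped.
- a[6] bin_id=NULL → no match; dropped.
- a[7] bin_id=6 → 3 match(es) in b → 3 row(s).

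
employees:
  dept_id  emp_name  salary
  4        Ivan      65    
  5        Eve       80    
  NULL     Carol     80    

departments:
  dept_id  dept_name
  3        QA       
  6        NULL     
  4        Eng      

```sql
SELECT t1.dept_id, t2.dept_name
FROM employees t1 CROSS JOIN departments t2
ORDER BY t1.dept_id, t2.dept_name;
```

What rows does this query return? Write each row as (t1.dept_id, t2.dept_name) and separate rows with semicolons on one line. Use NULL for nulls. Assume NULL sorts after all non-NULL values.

(4, Eng); (4, QA); (4, NULL); (5, Eng); (5, QA); (5, NULL); (NULL, Eng); (NULL, QA); (NULL, NULL)

CROSS JOIN pairs every row of `employees` with every row of `departments`: 3 × 3 = 9 rows.
After projecting and ordering:
t1.dept_id | t2.dept_name
4 | Eng
4 | QA
4 | NULL
5 | Eng
5 | QA
5 | NULL
NULL | Eng
NULL | QA
NULL | NULL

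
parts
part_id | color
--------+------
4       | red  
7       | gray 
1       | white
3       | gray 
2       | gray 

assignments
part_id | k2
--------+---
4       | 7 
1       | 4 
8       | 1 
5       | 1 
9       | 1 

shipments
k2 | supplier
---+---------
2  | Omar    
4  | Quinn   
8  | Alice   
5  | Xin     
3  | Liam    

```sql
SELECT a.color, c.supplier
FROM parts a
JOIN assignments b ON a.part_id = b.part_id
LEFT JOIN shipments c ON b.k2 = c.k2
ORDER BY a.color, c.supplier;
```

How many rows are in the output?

2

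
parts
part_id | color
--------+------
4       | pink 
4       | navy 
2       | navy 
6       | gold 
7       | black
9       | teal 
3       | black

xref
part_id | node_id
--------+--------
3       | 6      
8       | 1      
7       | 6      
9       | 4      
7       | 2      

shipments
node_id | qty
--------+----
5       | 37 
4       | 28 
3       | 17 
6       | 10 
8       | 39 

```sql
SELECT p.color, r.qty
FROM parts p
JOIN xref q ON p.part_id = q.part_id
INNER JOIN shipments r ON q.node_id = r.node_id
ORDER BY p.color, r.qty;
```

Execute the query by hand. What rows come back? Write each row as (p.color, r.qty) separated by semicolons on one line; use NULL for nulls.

(black, 10); (black, 10); (teal, 28)

Joins associate left-to-right: parts INNER JOIN xref on part_id gives 4 intermediate row(s).
Then INNER JOIN `shipments r` on node_id: keep only rows whose q.node_id appears in r.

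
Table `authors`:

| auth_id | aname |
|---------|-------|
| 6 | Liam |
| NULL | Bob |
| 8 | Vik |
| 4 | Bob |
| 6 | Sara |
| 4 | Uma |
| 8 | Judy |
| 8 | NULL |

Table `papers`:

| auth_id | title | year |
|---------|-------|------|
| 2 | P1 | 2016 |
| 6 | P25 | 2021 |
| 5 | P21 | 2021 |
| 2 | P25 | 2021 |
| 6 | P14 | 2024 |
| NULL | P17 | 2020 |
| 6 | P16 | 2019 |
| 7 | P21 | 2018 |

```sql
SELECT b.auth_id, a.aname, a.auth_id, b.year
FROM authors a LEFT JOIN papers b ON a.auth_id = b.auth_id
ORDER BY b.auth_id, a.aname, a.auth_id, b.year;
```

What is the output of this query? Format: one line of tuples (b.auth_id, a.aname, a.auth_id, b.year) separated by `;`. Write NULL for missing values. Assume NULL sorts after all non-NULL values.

(6, Liam, 6, 2019); (6, Liam, 6, 2021); (6, Liam, 6, 2024); (6, Sara, 6, 2019); (6, Sara, 6, 2021); (6, Sara, 6, 2024); (NULL, Bob, 4, NULL); (NULL, Bob, NULL, NULL); (NULL, Judy, 8, NULL); (NULL, Uma, 4, NULL); (NULL, Vik, 8, NULL); (NULL, NULL, 8, NULL)

LEFT JOIN keeps every row from `authors`; unmatched rows get NULL for `papers`'s columns.
Matching on a.auth_id = b.auth_id. A NULL in a compared column never satisfies the condition.
Matched pairs: 6; unmatched a rows kept: 6.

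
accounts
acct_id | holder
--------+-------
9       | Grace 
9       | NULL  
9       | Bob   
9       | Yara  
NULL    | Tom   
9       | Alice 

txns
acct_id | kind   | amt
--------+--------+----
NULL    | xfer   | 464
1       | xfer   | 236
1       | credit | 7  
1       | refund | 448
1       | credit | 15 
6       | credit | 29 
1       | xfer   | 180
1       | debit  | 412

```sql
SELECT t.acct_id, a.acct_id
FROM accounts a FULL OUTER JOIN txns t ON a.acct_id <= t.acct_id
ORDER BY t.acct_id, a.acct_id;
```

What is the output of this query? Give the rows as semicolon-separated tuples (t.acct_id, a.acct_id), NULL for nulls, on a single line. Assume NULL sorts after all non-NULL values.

(1, NULL); (1, NULL); (1, NULL); (1, NULL); (1, NULL); (1, NULL); (6, NULL); (NULL, 9); (NULL, 9); (NULL, 9); (NULL, 9); (NULL, 9); (NULL, NULL); (NULL, NULL)

FULL OUTER JOIN keeps every row from both sides; unmatched rows get NULL for the other side's columns.
Matching on a.acct_id <= t.acct_id. A NULL in a compared column never satisfies the condition.
- a[0] acct_id=9 → no match; kept with NULLs on the t side.
- a[1] acct_id=9 → no match; kept with NULLs on the t side.
- a[2] acct_id=9 → no match; kept with NULLs on the t side.
- a[3] acct_id=9 → no match; kept with NULLs on the t side.
- a[4] acct_id=NULL → no match; kept with NULLs on the t side.
- a[5] acct_id=9 → no match; kept with NULLs on the t side.
- 8 t row(s) had no a match → kept, a columns NULL.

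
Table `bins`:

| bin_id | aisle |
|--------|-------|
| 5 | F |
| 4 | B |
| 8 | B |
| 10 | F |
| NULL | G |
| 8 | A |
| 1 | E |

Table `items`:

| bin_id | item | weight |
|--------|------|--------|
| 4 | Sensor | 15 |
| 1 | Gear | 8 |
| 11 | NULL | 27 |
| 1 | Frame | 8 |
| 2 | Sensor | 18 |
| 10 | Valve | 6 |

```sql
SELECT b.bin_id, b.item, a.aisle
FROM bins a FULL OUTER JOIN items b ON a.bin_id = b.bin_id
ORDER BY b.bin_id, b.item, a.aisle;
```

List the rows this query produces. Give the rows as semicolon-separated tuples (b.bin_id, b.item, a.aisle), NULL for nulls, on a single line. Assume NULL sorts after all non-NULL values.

FULL OUTER JOIN keeps every row from both sides; unmatched rows get NULL for the other side's columns.
Matching on a.bin_id = b.bin_id. A NULL in a compared column never satisfies the condition.
Matched pairs: 4; unmatched a rows kept: 4; unmatched b rows kept: 2.

(1, Frame, E); (1, Gear, E); (2, Sensor, NULL); (4, Sensor, B); (10, Valve, F); (11, NULL, NULL); (NULL, NULL, A); (NULL, NULL, B); (NULL, NULL, F); (NULL, NULL, G)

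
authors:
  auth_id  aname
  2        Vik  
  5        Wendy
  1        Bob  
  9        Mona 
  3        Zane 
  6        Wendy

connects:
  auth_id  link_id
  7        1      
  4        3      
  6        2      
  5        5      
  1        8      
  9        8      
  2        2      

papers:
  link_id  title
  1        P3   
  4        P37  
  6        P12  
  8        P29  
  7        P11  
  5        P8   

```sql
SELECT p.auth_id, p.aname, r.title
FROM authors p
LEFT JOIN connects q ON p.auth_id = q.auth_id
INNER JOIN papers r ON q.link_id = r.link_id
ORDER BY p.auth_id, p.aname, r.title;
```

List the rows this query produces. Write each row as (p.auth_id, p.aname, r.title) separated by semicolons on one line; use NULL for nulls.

(1, Bob, P29); (5, Wendy, P8); (9, Mona, P29)

Evaluate left to right. First `authors p LEFT JOIN connects q` on auth_id: 6 row(s).
Then INNER JOIN `papers r` on link_id: keep only rows whose q.link_id appears in r.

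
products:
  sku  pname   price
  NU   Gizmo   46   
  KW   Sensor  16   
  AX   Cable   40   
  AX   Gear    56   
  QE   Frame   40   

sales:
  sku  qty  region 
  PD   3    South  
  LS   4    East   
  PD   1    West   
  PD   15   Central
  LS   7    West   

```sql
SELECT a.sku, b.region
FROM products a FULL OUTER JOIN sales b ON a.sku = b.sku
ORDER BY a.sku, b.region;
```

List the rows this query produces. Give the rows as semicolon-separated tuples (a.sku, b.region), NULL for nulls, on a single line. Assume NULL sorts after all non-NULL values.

FULL OUTER JOIN keeps every row from both sides; unmatched rows get NULL for the other side's columns.
Matching on a.sku = b.sku.
Matched pairs: 0; unmatched a rows kept: 5; unmatched b rows kept: 5.

(AX, NULL); (AX, NULL); (KW, NULL); (NU, NULL); (QE, NULL); (NULL, Central); (NULL, East); (NULL, South); (NULL, West); (NULL, West)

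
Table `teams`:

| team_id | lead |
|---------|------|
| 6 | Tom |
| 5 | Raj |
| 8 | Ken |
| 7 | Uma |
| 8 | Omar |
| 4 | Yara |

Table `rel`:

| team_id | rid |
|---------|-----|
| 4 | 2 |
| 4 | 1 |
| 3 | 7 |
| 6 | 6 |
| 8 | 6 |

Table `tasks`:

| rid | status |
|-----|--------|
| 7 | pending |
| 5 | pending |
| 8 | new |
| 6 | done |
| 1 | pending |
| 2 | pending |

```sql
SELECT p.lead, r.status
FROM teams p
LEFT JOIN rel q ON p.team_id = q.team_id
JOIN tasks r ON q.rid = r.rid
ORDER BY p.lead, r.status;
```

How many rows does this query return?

5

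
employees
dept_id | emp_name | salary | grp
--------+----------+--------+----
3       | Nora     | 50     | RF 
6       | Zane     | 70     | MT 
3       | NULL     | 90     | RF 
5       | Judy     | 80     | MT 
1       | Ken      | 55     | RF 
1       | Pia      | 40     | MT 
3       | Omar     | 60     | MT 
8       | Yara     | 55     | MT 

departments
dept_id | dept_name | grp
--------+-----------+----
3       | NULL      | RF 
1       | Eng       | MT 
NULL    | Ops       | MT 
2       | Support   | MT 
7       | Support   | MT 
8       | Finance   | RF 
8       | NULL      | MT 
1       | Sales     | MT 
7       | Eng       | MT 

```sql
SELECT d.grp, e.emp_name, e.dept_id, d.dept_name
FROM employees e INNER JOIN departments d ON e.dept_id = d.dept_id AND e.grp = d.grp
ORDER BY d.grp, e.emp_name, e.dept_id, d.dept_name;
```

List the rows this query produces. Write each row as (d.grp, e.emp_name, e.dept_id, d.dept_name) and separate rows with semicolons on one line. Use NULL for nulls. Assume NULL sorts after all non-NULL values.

(MT, Pia, 1, Eng); (MT, Pia, 1, Sales); (MT, Yara, 8, NULL); (RF, Nora, 3, NULL); (RF, NULL, 3, NULL)

INNER JOIN keeps only pairs where the ON condition holds.
Matching on e.dept_id = d.dept_id AND e.grp = d.grp. A NULL in a compared column never satisfies the condition.
- e row (dept_id=3, grp=RF): matches 1 d row(s) → 1 output row(s).
- e row (dept_id=6, grp=MT): no match → dropped.
- e row (dept_id=3, grp=RF): matches 1 d row(s) → 1 output row(s).
- e row (dept_id=5, grp=MT): no match → dropped.
- e row (dept_id=1, grp=RF): no match → dropped.
- e row (dept_id=1, grp=MT): matches 2 d row(s) → 2 output row(s).
- e row (dept_id=3, grp=MT): no match → dropped.
- e row (dept_id=8, grp=MT): matches 1 d row(s) → 1 output row(s).
After projecting and ordering:
d.grp | e.emp_name | e.dept_id | d.dept_name
MT | Pia | 1 | Eng
MT | Pia | 1 | Sales
MT | Yara | 8 | NULL
RF | Nora | 3 | NULL
RF | NULL | 3 | NULL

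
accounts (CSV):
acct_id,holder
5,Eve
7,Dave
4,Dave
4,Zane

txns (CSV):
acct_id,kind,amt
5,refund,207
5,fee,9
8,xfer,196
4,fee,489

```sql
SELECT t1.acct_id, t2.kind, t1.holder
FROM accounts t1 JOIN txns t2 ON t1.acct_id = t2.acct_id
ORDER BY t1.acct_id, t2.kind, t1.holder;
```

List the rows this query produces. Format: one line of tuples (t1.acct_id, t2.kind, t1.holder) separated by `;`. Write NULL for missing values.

(4, fee, Dave); (4, fee, Zane); (5, fee, Eve); (5, refund, Eve)

INNER JOIN keeps only pairs where the ON condition holds.
Matching on t1.acct_id = t2.acct_id.
Matched pairs: 4.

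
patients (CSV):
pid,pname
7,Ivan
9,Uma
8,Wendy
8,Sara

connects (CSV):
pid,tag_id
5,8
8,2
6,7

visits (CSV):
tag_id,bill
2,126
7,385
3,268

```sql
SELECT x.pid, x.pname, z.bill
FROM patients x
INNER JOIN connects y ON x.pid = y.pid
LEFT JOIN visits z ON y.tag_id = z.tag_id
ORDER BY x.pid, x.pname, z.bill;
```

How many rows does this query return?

2

Step 1 — x INNER JOIN y on pid → 2 row(s).
Then LEFT JOIN `visits z` on tag_id: each of those 2 rows is kept; rows whose y.tag_id has no match in z get NULL for z's columns.
Result: 2 row(s).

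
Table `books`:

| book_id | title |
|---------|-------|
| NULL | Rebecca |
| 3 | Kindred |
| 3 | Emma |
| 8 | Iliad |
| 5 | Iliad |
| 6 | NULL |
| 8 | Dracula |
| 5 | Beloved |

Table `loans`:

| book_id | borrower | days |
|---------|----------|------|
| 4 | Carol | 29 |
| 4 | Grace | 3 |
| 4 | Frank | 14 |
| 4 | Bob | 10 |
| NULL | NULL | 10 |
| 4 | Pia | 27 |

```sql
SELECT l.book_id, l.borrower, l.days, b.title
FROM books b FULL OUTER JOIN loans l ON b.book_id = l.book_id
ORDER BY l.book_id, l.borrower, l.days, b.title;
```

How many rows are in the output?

14

FULL OUTER JOIN keeps every row from both sides; unmatched rows get NULL for the other side's columns.
Matching on b.book_id = l.book_id. A NULL in a compared column never satisfies the condition.
- b (book_id=NULL) has no partner → padded with NULL.
- b (book_id=3) has no partner → padded with NULL.
- b (book_id=3) has no partner → padded with NULL.
- b (book_id=8) has no partner → padded with NULL.
- b (book_id=5) has no partner → padded with NULL.
- b (book_id=6) has no partner → padded with NULL.
- b (book_id=8) has no partner → padded with NULL.
- b (book_id=5) has no partner → padded with NULL.
- 6 l row(s) had no b match → kept, b columns NULL.
Total: 0 matched + 14 padded = 14 rows.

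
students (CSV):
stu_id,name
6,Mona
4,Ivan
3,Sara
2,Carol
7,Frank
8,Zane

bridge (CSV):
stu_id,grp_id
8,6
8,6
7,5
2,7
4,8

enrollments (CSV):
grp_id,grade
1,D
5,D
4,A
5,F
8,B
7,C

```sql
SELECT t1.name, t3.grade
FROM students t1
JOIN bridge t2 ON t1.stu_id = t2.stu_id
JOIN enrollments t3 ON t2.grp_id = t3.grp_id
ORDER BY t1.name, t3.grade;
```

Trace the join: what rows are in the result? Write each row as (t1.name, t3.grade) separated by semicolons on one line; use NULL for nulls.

(Carol, C); (Frank, D); (Frank, F); (Ivan, B)

Joins associate left-to-right: students INNER JOIN bridge on stu_id gives 5 intermediate row(s).
Then INNER JOIN `enrollments t3` on grp_id: keep only rows whose t2.grp_id appears in t3.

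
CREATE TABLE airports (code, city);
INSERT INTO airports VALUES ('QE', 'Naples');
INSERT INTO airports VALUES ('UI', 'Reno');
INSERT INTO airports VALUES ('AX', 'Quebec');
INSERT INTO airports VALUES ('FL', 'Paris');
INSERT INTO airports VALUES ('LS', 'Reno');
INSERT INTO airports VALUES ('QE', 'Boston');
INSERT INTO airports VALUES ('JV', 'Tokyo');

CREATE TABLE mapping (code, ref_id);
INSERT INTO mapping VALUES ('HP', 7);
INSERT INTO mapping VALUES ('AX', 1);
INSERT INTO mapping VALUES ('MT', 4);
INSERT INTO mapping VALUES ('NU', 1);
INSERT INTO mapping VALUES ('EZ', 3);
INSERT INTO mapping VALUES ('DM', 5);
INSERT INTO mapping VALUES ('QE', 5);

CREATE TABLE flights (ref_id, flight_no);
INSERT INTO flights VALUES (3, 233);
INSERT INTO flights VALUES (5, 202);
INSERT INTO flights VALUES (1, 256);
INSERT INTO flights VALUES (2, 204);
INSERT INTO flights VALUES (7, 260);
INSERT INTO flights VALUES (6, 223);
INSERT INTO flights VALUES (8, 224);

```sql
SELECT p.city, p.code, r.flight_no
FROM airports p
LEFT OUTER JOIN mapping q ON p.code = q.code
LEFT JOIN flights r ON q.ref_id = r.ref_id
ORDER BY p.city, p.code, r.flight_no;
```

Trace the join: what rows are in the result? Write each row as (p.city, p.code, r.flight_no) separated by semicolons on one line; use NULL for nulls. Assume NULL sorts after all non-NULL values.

(Boston, QE, 202); (Naples, QE, 202); (Paris, FL, NULL); (Quebec, AX, 256); (Reno, LS, NULL); (Reno, UI, NULL); (Tokyo, JV, NULL)

Joins associate left-to-right: airports LEFT JOIN mapping on code gives 7 intermediate row(s).
Then LEFT JOIN `flights r` on ref_id: each of those 7 rows is kept; rows whose q.ref_id has no match in r get NULL for r's columns.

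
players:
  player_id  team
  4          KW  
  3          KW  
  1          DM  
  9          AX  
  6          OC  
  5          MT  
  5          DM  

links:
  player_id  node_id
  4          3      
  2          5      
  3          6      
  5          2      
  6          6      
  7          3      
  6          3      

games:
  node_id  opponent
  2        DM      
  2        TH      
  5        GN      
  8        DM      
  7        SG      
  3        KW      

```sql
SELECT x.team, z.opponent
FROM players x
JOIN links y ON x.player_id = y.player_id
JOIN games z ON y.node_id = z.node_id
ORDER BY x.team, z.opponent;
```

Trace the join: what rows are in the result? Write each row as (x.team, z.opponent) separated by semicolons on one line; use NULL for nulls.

Joins associate left-to-right: players INNER JOIN links on player_id gives 6 intermediate row(s).
Then INNER JOIN `games z` on node_id: keep only rows whose y.node_id appears in z.

(DM, DM); (DM, TH); (KW, KW); (MT, DM); (MT, TH); (OC, KW)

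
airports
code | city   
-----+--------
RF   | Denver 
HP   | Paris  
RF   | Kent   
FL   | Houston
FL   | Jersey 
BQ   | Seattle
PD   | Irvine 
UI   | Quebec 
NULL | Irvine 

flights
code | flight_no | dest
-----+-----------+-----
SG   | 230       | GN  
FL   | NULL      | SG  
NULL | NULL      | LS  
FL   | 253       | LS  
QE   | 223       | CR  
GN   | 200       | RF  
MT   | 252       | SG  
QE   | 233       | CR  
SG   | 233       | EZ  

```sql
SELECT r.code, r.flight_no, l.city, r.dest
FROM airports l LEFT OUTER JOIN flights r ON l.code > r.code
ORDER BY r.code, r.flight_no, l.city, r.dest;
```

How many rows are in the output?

31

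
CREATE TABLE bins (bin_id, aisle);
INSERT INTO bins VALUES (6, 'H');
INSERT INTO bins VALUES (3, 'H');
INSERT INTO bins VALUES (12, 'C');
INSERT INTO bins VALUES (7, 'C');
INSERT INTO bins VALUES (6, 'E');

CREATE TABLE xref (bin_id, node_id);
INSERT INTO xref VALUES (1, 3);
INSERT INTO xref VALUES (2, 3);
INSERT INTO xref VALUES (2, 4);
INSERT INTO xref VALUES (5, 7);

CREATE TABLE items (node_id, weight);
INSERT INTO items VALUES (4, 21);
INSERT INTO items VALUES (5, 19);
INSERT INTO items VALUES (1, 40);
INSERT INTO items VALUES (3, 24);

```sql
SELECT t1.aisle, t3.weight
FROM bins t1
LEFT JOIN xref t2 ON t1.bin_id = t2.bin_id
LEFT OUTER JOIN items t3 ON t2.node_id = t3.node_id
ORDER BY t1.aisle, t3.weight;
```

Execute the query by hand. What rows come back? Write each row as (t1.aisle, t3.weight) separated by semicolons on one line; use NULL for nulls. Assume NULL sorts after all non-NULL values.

(C, NULL); (C, NULL); (E, NULL); (H, NULL); (H, NULL)

Evaluate left to right. First `bins t1 LEFT JOIN xref t2` on bin_id: 5 row(s).
Then LEFT JOIN `items t3` on node_id: each of those 5 rows is kept; rows whose t2.node_id has no match in t3 get NULL for t3's columns.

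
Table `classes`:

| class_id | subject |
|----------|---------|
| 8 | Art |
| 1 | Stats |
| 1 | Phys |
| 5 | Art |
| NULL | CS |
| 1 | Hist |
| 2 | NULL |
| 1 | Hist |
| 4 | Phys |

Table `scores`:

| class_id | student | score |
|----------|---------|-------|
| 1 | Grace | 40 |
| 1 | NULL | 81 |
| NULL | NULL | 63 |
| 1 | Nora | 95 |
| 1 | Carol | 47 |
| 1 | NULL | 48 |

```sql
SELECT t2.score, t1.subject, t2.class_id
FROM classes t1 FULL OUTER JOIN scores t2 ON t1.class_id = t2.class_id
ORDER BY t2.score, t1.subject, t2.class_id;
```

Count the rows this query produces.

26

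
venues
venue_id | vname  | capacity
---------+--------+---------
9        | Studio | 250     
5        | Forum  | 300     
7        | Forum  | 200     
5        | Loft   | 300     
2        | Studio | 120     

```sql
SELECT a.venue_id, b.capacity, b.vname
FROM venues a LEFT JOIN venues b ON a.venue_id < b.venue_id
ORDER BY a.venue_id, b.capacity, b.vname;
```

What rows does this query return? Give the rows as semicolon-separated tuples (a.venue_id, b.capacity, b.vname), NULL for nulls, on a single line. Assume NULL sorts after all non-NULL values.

(2, 200, Forum); (2, 250, Studio); (2, 300, Forum); (2, 300, Loft); (5, 200, Forum); (5, 200, Forum); (5, 250, Studio); (5, 250, Studio); (7, 250, Studio); (9, NULL, NULL)

LEFT JOIN keeps every row from `venues a`; unmatched rows get NULL for `venues b`'s columns.
Matching on a.venue_id < b.venue_id.
- a row (venue_id=9): no match → kept, b columns NULL.
- a row (venue_id=5): matches 2 b row(s) → 2 output row(s).
- a row (venue_id=7): matches 1 b row(s) → 1 output row(s).
- a row (venue_id=5): matches 2 b row(s) → 2 output row(s).
- a row (venue_id=2): matches 4 b row(s) → 4 output row(s).
After projecting and ordering:
a.venue_id | b.capacity | b.vname
2 | 200 | Forum
2 | 250 | Studio
2 | 300 | Forum
2 | 300 | Loft
5 | 200 | Forum
5 | 200 | Forum
5 | 250 | Studio
5 | 250 | Studio
7 | 250 | Studio
9 | NULL | NULL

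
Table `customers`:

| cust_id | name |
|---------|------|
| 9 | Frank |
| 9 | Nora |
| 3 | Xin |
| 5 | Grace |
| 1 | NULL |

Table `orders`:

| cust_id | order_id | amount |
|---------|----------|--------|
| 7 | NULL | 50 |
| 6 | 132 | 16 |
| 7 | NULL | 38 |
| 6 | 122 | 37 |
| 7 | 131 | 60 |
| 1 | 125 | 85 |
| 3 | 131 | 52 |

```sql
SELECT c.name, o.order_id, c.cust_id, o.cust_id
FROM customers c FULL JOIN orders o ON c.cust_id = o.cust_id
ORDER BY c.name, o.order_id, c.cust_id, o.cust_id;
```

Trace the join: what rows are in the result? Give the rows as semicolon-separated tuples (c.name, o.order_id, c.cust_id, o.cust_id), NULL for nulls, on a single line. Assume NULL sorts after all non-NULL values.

(Frank, NULL, 9, NULL); (Grace, NULL, 5, NULL); (Nora, NULL, 9, NULL); (Xin, 131, 3, 3); (NULL, 122, NULL, 6); (NULL, 125, 1, 1); (NULL, 131, NULL, 7); (NULL, 132, NULL, 6); (NULL, NULL, NULL, 7); (NULL, NULL, NULL, 7)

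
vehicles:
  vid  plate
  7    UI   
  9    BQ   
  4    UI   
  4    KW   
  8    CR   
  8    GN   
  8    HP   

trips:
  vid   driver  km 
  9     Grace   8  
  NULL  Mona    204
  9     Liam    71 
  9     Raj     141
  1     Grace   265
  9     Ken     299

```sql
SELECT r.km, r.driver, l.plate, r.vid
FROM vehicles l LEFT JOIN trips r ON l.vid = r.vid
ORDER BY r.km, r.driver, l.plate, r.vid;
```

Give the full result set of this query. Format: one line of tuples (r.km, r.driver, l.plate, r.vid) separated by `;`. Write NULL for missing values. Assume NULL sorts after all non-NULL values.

(8, Grace, BQ, 9); (71, Liam, BQ, 9); (141, Raj, BQ, 9); (299, Ken, BQ, 9); (NULL, NULL, CR, NULL); (NULL, NULL, GN, NULL); (NULL, NULL, HP, NULL); (NULL, NULL, KW, NULL); (NULL, NULL, UI, NULL); (NULL, NULL, UI, NULL)

LEFT JOIN keeps every row from `vehicles`; unmatched rows get NULL for `trips`'s columns.
Matching on l.vid = r.vid. A NULL in a compared column never satisfies the condition.
- l[0] vid=7 → no match; kept with NULLs on the r side.
- l[1] vid=9 → 4 match(es) in r → 4 row(s).
- l[2] vid=4 → no match; kept with NULLs on the r side.
- l[3] vid=4 → no match; kept with NULLs on the r side.
- l[4] vid=8 → no match; kept with NULLs on the r side.
- l[5] vid=8 → no match; kept with NULLs on the r side.
- l[6] vid=8 → no match; kept with NULLs on the r side.
After projecting and ordering:
r.km | r.driver | l.plate | r.vid
8 | Grace | BQ | 9
71 | Liam | BQ | 9
141 | Raj | BQ | 9
299 | Ken | BQ | 9
NULL | NULL | CR | NULL
NULL | NULL | GN | NULL
NULL | NULL | HP | NULL
NULL | NULL | KW | NULL
NULL | NULL | UI | NULL
NULL | NULL | UI | NULL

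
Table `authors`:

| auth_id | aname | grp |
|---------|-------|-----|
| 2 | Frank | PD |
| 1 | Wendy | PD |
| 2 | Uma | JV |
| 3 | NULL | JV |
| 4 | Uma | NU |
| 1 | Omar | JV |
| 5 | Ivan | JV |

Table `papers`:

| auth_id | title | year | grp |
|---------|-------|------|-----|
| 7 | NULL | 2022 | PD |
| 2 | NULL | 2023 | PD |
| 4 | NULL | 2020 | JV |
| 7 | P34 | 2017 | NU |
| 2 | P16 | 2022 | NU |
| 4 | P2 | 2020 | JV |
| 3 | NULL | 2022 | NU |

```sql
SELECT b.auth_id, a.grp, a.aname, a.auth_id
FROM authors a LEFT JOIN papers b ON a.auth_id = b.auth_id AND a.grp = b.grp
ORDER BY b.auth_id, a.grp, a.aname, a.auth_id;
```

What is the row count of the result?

LEFT JOIN keeps every row from `authors`; unmatched rows get NULL for `papers`'s columns.
Matching on a.auth_id = b.auth_id AND a.grp = b.grp.
- a[0] auth_id=2, grp=PD → 1 match(es) in b → 1 row(s).
- a[1] auth_id=1, grp=PD → no match; kept with NULLs on the b side.
- a[2] auth_id=2, grp=JV → no match; kept with NULLs on the b side.
- a[3] auth_id=3, grp=JV → no match; kept with NULLs on the b side.
- a[4] auth_id=4, grp=NU → no match; kept with NULLs on the b side.
- a[5] auth_id=1, grp=JV → no match; kept with NULLs on the b side.
- a[6] auth_id=5, grp=JV → no match; kept with NULLs on the b side.
Total: 1 matched + 6 padded = 7 rows.

7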